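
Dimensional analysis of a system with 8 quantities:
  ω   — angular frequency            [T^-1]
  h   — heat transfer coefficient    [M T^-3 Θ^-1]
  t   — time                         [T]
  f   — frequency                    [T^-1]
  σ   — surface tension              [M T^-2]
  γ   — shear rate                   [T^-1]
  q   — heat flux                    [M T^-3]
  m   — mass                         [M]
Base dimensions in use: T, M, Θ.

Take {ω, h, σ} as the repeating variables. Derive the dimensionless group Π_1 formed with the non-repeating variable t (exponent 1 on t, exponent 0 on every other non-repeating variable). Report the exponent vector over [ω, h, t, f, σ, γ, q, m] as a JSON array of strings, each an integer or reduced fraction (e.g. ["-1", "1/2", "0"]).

["1", "0", "1", "0", "0", "0", "0", "0"]

Write exponents as rows T,M,Θ / cols ω,h,t,f,σ,γ,q,m:
  T: [-1 -3  1 -1 -2 -1 -3  0]
  M: [ 0  1  0  0  1  0  1  1]
  Θ: [ 0 -1  0  0  0  0  0  0]
RREF → pivots at {ω,h,σ} ⇒ r = 3
Pivot set = {ω,h,σ}, free = {t,f,γ,q,m}
RREF:
  r0: [   1    0   -1    1    0    1    1   -2]
  r1: [   0    1    0    0    0    0    0    0]
  r2: [   0    0    0    0    1    0    1    1]
Fix exponent of t at 1, f at 0, γ at 0, q at 0, m at 0; solve each RREF row for its pivot's exponent:
  r0: exp(ω) + (-1)·1 = 0 ⇒ exp(ω) = 1
  r1: exp(h) + (0)·1 = 0 ⇒ exp(h) = 0
  r2: exp(σ) + (0)·1 = 0 ⇒ exp(σ) = 0
Π_1 = ω · t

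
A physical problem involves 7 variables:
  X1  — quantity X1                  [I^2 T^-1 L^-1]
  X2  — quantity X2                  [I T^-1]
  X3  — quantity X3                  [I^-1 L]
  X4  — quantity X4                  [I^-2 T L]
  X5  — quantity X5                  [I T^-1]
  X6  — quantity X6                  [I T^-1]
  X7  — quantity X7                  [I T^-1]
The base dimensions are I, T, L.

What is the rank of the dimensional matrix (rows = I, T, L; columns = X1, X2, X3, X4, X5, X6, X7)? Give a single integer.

Dimensional matrix (I×T×L by X1×X2×X3×X4×X5×X6×X7):
  I: [ 2  1 -1 -2  1  1  1]
  T: [-1 -1  0  1 -1 -1 -1]
  L: [-1  0  1  1  0  0  0]
RREF → pivots at {X1,X2} ⇒ r = 2

2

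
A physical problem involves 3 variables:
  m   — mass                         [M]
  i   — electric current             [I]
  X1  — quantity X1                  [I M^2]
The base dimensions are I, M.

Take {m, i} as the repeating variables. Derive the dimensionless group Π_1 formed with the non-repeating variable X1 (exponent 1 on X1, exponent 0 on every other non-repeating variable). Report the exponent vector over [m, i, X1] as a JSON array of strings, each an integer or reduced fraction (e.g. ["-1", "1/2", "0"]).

["-2", "-1", "1"]

Exponent matrix [I,M] × [m,i,X1]:
  I: [ 0  1  1]
  M: [ 1  0  2]
RREF → pivots at {m,i} ⇒ r = 2
Pivot set = {m,i}, free = {X1}
RREF:
  r0: [   1    0    2]
  r1: [   0    1    1]
Fix exponent of X1 at 1; solve each RREF row for its pivot's exponent:
  r0: exp(m) + (2)·1 = 0 ⇒ exp(m) = -2
  r1: exp(i) + (1)·1 = 0 ⇒ exp(i) = -1
Π_1 = m^-2 · i^-1 · X1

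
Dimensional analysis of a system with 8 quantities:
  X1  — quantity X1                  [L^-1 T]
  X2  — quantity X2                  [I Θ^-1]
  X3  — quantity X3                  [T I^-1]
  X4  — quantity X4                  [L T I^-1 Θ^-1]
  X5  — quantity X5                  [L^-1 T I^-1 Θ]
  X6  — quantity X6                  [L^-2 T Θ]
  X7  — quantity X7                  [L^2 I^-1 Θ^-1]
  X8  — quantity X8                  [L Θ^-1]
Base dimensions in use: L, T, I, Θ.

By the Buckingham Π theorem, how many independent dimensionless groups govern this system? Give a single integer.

5

Exponent matrix [L,T,I,Θ] × [X1,X2,X3,X4,X5,X6,X7,X8]:
  L: [-1  0  0  1 -1 -2  2  1]
  T: [ 1  0  1  1  1  1  0  0]
  I: [ 0  1 -1 -1 -1  0 -1  0]
  Θ: [ 0 -1  0 -1  1  1 -1 -1]
RREF → pivots at {X1,X2,X3} ⇒ r = 3
n=8, r=3 ⇒ 5 dimensionless groups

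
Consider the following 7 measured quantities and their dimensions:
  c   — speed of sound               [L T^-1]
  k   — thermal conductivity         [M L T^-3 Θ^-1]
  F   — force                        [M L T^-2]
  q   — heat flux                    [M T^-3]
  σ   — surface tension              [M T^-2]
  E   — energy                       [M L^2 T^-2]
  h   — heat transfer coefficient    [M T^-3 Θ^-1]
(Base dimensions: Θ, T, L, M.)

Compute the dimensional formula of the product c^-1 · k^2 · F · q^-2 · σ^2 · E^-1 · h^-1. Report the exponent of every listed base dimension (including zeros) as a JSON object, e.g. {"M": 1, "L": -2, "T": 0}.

{"Θ": -1, "T": 0, "L": 0, "M": 1}

Exponent matrix [Θ,T,L,M] × [c,k,F,q,σ,E,h]:
  Θ: [ 0 -1  0  0  0  0 -1]
  T: [-1 -3 -2 -3 -2 -2 -3]
  L: [ 1  1  1  0  0  2  0]
  M: [ 0  1  1  1  1  1  1]
  [Θ]: (-1)·0+(2)·-1+(1)·0+(-2)·0+(2)·0+(-1)·0+(-1)·-1 = -1
  [T]: (-1)·-1+(2)·-3+(1)·-2+(-2)·-3+(2)·-2+(-1)·-2+(-1)·-3 = 0
  [L]: (-1)·1+(2)·1+(1)·1+(-2)·0+(2)·0+(-1)·2+(-1)·0 = 0
  [M]: (-1)·0+(2)·1+(1)·1+(-2)·1+(2)·1+(-1)·1+(-1)·1 = 1
⇒ Θ^-1 M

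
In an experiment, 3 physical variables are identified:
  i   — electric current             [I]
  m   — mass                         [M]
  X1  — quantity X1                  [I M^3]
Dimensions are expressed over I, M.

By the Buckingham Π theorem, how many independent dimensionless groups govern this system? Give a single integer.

Write exponents as rows I,M / cols i,m,X1:
  I: [ 1  0  1]
  M: [ 0  1  3]
Row reduction gives pivot columns i,m; rank = 2
Π count = n − r = 3 − 2 = 1

1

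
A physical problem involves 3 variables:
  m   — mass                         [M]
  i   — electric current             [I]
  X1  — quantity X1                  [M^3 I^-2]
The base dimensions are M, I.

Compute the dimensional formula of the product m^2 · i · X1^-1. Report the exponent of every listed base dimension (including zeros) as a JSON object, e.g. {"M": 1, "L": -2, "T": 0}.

Exponent matrix [M,I] × [m,i,X1]:
  M: [ 1  0  3]
  I: [ 0  1 -2]
  [M]: (2)·1+(1)·0+(-1)·3 = -1
  [I]: (2)·0+(1)·1+(-1)·-2 = 3
⇒ M^-1 I^3

{"M": -1, "I": 3}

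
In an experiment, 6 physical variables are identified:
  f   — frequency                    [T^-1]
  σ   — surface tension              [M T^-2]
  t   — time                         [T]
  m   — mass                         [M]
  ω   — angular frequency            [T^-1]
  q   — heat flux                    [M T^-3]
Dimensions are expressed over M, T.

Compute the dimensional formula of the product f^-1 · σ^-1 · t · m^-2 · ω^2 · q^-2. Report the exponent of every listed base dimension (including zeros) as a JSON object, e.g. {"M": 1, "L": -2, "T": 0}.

Dimensional matrix (M×T by f×σ×t×m×ω×q):
  M: [ 0  1  0  1  0  1]
  T: [-1 -2  1  0 -1 -3]
  [M]: (-1)·0+(-1)·1+(1)·0+(-2)·1+(2)·0+(-2)·1 = -5
  [T]: (-1)·-1+(-1)·-2+(1)·1+(-2)·0+(2)·-1+(-2)·-3 = 8
⇒ M^-5 T^8

{"M": -5, "T": 8}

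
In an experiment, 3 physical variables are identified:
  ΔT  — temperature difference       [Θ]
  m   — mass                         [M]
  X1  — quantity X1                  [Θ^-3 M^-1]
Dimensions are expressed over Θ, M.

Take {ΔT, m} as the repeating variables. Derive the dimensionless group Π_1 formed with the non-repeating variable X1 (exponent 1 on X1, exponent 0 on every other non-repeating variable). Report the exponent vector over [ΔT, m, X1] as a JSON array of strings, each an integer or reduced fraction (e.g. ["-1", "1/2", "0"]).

["3", "1", "1"]

Dimensional matrix (Θ×M by ΔT×m×X1):
  Θ: [ 1  0 -3]
  M: [ 0  1 -1]
RREF → pivots at {ΔT,m} ⇒ r = 2
Repeat: ΔT,m; free: X1
RREF:
  r0: [   1    0   -3]
  r1: [   0    1   -1]
Fix exponent of X1 at 1; solve each RREF row for its pivot's exponent:
  r0: exp(ΔT) + (-3)·1 = 0 ⇒ exp(ΔT) = 3
  r1: exp(m) + (-1)·1 = 0 ⇒ exp(m) = 1
Π_1 = ΔT^3 · m · X1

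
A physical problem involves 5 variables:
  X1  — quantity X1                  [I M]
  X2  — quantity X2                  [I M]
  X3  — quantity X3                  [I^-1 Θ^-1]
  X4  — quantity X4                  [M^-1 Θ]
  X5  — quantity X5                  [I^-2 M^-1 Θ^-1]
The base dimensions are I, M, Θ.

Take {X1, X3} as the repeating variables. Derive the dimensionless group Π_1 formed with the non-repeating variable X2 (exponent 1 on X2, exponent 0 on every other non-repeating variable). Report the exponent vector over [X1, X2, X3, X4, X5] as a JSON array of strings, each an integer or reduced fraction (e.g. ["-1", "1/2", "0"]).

Exponent matrix [I,M,Θ] × [X1,X2,X3,X4,X5]:
  I: [ 1  1 -1  0 -2]
  M: [ 1  1  0 -1 -1]
  Θ: [ 0  0 -1  1 -1]
Echelon form has 2 nonzero rows (pivots: X1,X3)
Pivot set = {X1,X3}, free = {X2,X4,X5}
RREF:
  r0: [   1    1    0   -1   -1]
  r1: [   0    0    1   -1    1]
  r2: [   0    0    0    0    0]
Fix exponent of X2 at 1, X4 at 0, X5 at 0; solve each RREF row for its pivot's exponent:
  r0: exp(X1) + (1)·1 = 0 ⇒ exp(X1) = -1
  r1: exp(X3) + (0)·1 = 0 ⇒ exp(X3) = 0
Π_1 = X1^-1 · X2

["-1", "1", "0", "0", "0"]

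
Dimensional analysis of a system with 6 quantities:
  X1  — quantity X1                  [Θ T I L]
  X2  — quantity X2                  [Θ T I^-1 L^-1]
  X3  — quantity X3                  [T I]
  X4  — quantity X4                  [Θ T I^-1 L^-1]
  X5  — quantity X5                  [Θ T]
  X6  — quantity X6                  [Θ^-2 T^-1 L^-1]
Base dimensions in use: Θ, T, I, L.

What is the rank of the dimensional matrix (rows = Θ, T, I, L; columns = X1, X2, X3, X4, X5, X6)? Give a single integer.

Write exponents as rows Θ,T,I,L / cols X1,X2,X3,X4,X5,X6:
  Θ: [ 1  1  0  1  1 -2]
  T: [ 1  1  1  1  1 -1]
  I: [ 1 -1  1 -1  0  0]
  L: [ 1 -1  0 -1  0 -1]
Echelon form has 3 nonzero rows (pivots: X1,X2,X3)

3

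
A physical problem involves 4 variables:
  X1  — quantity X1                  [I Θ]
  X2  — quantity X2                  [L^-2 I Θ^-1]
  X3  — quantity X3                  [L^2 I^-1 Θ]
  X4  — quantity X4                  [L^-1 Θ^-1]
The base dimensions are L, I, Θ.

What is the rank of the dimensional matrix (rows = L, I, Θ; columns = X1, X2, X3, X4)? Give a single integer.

Exponent matrix [L,I,Θ] × [X1,X2,X3,X4]:
  L: [ 0 -2  2 -1]
  I: [ 1  1 -1  0]
  Θ: [ 1 -1  1 -1]
Row reduction gives pivot columns X1,X2; rank = 2

2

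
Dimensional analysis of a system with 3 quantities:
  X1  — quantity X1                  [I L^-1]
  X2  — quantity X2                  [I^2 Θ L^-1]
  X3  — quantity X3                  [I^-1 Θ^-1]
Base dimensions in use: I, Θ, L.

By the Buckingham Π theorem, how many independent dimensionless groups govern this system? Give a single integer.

1

Exponent matrix [I,Θ,L] × [X1,X2,X3]:
  I: [ 1  2 -1]
  Θ: [ 0  1 -1]
  L: [-1 -1  0]
Row reduction gives pivot columns X1,X2; rank = 2
Π count = n − r = 3 − 2 = 1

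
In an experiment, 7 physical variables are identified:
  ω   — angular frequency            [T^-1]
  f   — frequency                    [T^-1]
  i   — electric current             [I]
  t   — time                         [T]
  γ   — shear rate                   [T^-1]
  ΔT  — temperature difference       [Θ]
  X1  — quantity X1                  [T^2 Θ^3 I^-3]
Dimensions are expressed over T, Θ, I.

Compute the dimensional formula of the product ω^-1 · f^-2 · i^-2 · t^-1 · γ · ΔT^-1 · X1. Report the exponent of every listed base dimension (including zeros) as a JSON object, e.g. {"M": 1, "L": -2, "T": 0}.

{"T": 3, "Θ": 2, "I": -5}

Exponent matrix [T,Θ,I] × [ω,f,i,t,γ,ΔT,X1]:
  T: [-1 -1  0  1 -1  0  2]
  Θ: [ 0  0  0  0  0  1  3]
  I: [ 0  0  1  0  0  0 -3]
  [T]: (-1)·-1+(-2)·-1+(-2)·0+(-1)·1+(1)·-1+(-1)·0+(1)·2 = 3
  [Θ]: (-1)·0+(-2)·0+(-2)·0+(-1)·0+(1)·0+(-1)·1+(1)·3 = 2
  [I]: (-1)·0+(-2)·0+(-2)·1+(-1)·0+(1)·0+(-1)·0+(1)·-3 = -5
⇒ T^3 Θ^2 I^-5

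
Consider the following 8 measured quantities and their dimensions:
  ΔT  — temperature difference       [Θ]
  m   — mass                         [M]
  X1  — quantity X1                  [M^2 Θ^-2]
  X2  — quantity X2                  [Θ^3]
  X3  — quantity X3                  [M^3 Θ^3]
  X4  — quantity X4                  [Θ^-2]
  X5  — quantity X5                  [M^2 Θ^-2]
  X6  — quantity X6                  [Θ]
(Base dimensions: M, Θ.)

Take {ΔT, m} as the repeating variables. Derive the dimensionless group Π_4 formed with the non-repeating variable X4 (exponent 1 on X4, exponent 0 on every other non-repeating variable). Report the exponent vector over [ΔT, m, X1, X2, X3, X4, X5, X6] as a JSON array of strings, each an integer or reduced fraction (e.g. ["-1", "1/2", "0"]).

Dimensional matrix (M×Θ by ΔT×m×X1×X2×X3×X4×X5×X6):
  M: [ 0  1  2  0  3  0  2  0]
  Θ: [ 1  0 -2  3  3 -2 -2  1]
Echelon form has 2 nonzero rows (pivots: ΔT,m)
Repeat: ΔT,m; free: X1,X2,X3,X4,X5,X6
RREF:
  r0: [   1    0   -2    3    3   -2   -2    1]
  r1: [   0    1    2    0    3    0    2    0]
Fix exponent of X4 at 1, X1 at 0, X2 at 0, X3 at 0, X5 at 0, X6 at 0; solve each RREF row for its pivot's exponent:
  r0: exp(ΔT) + (-2)·1 = 0 ⇒ exp(ΔT) = 2
  r1: exp(m) + (0)·1 = 0 ⇒ exp(m) = 0
Π_4 = ΔT^2 · X4

["2", "0", "0", "0", "0", "1", "0", "0"]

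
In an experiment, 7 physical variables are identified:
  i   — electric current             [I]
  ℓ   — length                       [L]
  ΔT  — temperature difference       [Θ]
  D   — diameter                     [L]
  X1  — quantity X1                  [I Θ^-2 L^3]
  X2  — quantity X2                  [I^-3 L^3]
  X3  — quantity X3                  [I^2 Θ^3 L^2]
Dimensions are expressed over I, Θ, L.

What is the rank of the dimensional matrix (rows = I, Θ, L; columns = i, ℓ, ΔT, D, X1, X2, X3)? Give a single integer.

Dimensional matrix (I×Θ×L by i×ℓ×ΔT×D×X1×X2×X3):
  I: [ 1  0  0  0  1 -3  2]
  Θ: [ 0  0  1  0 -2  0  3]
  L: [ 0  1  0  1  3  3  2]
Row reduction gives pivot columns i,ℓ,ΔT; rank = 3

3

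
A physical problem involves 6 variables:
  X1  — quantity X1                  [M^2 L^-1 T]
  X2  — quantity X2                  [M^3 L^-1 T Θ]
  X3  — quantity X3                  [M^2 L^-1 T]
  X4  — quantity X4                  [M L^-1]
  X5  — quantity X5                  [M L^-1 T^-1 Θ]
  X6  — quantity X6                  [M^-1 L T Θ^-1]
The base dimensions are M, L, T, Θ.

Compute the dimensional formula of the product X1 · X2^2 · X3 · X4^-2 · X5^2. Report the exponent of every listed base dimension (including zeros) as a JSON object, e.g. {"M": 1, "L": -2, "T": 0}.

Write exponents as rows M,L,T,Θ / cols X1,X2,X3,X4,X5,X6:
  M: [ 2  3  2  1  1 -1]
  L: [-1 -1 -1 -1 -1  1]
  T: [ 1  1  1  0 -1  1]
  Θ: [ 0  1  0  0  1 -1]
  [M]: (1)·2+(2)·3+(1)·2+(-2)·1+(2)·1 = 10
  [L]: (1)·-1+(2)·-1+(1)·-1+(-2)·-1+(2)·-1 = -4
  [T]: (1)·1+(2)·1+(1)·1+(-2)·0+(2)·-1 = 2
  [Θ]: (1)·0+(2)·1+(1)·0+(-2)·0+(2)·1 = 4
⇒ M^10 L^-4 T^2 Θ^4

{"M": 10, "L": -4, "T": 2, "Θ": 4}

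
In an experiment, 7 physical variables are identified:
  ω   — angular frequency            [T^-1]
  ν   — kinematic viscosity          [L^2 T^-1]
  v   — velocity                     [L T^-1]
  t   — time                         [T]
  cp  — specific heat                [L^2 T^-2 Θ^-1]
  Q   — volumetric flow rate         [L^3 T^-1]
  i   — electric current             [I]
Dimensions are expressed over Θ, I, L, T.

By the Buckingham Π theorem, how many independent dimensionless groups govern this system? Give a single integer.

3

Write exponents as rows Θ,I,L,T / cols ω,ν,v,t,cp,Q,i:
  Θ: [ 0  0  0  0 -1  0  0]
  I: [ 0  0  0  0  0  0  1]
  L: [ 0  2  1  0  2  3  0]
  T: [-1 -1 -1  1 -2 -1  0]
Echelon form has 4 nonzero rows (pivots: ω,ν,cp,i)
n=7, r=4 ⇒ 3 dimensionless groups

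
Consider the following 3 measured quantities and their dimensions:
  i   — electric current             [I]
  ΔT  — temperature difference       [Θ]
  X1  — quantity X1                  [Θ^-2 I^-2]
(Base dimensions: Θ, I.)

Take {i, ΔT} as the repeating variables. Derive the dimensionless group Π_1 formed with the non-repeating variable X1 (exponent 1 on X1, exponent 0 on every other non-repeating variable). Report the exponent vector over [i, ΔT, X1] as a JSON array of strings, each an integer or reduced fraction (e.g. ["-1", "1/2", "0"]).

["2", "2", "1"]

Exponent matrix [Θ,I] × [i,ΔT,X1]:
  Θ: [ 0  1 -2]
  I: [ 1  0 -2]
Echelon form has 2 nonzero rows (pivots: i,ΔT)
Repeat: i,ΔT; free: X1
RREF:
  r0: [   1    0   -2]
  r1: [   0    1   -2]
Fix exponent of X1 at 1; solve each RREF row for its pivot's exponent:
  r0: exp(i) + (-2)·1 = 0 ⇒ exp(i) = 2
  r1: exp(ΔT) + (-2)·1 = 0 ⇒ exp(ΔT) = 2
Π_1 = i^2 · ΔT^2 · X1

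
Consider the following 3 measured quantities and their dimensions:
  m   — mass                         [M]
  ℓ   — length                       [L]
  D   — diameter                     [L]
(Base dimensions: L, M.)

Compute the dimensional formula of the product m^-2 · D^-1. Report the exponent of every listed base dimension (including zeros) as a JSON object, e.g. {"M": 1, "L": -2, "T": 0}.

{"L": -1, "M": -2}

Write exponents as rows L,M / cols m,ℓ,D:
  L: [ 0  1  1]
  M: [ 1  0  0]
  [L]: (-2)·0+(-1)·1 = -1
  [M]: (-2)·1+(-1)·0 = -2
⇒ L^-1 M^-2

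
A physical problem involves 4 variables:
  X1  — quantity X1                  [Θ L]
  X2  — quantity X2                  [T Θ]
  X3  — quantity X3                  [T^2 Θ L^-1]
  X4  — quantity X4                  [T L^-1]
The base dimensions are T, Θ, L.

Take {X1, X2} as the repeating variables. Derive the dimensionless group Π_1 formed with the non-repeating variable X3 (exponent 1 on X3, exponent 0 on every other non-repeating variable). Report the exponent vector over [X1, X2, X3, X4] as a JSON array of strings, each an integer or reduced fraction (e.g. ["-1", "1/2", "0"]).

["1", "-2", "1", "0"]

Write exponents as rows T,Θ,L / cols X1,X2,X3,X4:
  T: [ 0  1  2  1]
  Θ: [ 1  1  1  0]
  L: [ 1  0 -1 -1]
RREF → pivots at {X1,X2} ⇒ r = 2
Pivot set = {X1,X2}, free = {X3,X4}
RREF:
  r0: [   1    0   -1   -1]
  r1: [   0    1    2    1]
  r2: [   0    0    0    0]
Fix exponent of X3 at 1, X4 at 0; solve each RREF row for its pivot's exponent:
  r0: exp(X1) + (-1)·1 = 0 ⇒ exp(X1) = 1
  r1: exp(X2) + (2)·1 = 0 ⇒ exp(X2) = -2
Π_1 = X1 · X2^-2 · X3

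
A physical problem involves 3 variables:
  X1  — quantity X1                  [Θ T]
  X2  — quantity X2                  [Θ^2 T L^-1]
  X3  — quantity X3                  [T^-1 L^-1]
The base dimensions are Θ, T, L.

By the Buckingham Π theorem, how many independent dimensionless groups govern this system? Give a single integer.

1

Exponent matrix [Θ,T,L] × [X1,X2,X3]:
  Θ: [ 1  2  0]
  T: [ 1  1 -1]
  L: [ 0 -1 -1]
Echelon form has 2 nonzero rows (pivots: X1,X2)
3 vars − rank 2 = 1 Π group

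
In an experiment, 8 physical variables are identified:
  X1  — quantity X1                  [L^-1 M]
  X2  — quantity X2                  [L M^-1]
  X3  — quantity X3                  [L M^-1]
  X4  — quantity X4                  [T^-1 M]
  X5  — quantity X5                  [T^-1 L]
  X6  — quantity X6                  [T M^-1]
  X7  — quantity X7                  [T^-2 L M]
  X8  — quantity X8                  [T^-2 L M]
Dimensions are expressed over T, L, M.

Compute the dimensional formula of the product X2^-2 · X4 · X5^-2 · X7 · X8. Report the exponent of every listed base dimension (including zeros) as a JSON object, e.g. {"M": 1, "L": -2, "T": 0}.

{"T": -3, "L": -2, "M": 5}

Exponent matrix [T,L,M] × [X1,X2,X3,X4,X5,X6,X7,X8]:
  T: [ 0  0  0 -1 -1  1 -2 -2]
  L: [-1  1  1  0  1  0  1  1]
  M: [ 1 -1 -1  1  0 -1  1  1]
  [T]: (-2)·0+(1)·-1+(-2)·-1+(1)·-2+(1)·-2 = -3
  [L]: (-2)·1+(1)·0+(-2)·1+(1)·1+(1)·1 = -2
  [M]: (-2)·-1+(1)·1+(-2)·0+(1)·1+(1)·1 = 5
⇒ T^-3 L^-2 M^5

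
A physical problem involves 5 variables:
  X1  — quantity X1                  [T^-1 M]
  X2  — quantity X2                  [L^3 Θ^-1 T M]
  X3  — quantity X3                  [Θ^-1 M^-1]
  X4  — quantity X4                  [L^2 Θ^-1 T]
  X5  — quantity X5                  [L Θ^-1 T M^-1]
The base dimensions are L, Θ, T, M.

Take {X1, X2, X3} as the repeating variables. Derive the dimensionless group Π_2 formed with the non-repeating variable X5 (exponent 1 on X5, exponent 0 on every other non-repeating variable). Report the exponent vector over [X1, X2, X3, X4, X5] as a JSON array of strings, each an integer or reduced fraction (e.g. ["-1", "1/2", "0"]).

Exponent matrix [L,Θ,T,M] × [X1,X2,X3,X4,X5]:
  L: [ 0  3  0  2  1]
  Θ: [ 0 -1 -1 -1 -1]
  T: [-1  1  0  1  1]
  M: [ 1  1 -1  0 -1]
Row reduction gives pivot columns X1,X2,X3; rank = 3
Pivot set = {X1,X2,X3}, free = {X4,X5}
RREF:
  r0: [   1    0    0 -1/3 -2/3]
  r1: [   0    1    0  2/3  1/3]
  r2: [   0    0    1  1/3  2/3]
  r3: [   0    0    0    0    0]
Fix exponent of X5 at 1, X4 at 0; solve each RREF row for its pivot's exponent:
  r0: exp(X1) + (-2/3)·1 = 0 ⇒ exp(X1) = 2/3
  r1: exp(X2) + (1/3)·1 = 0 ⇒ exp(X2) = -1/3
  r2: exp(X3) + (2/3)·1 = 0 ⇒ exp(X3) = -2/3
Π_2 = X1^(2/3) · X2^(-1/3) · X3^(-2/3) · X5

["2/3", "-1/3", "-2/3", "0", "1"]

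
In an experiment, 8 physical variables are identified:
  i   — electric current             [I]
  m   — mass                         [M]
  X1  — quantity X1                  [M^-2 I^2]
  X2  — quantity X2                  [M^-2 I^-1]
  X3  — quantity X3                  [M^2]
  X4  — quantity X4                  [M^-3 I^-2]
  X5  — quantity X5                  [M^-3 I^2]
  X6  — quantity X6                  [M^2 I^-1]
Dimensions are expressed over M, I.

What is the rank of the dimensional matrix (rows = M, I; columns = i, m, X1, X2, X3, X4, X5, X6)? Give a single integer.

2

Write exponents as rows M,I / cols i,m,X1,X2,X3,X4,X5,X6:
  M: [ 0  1 -2 -2  2 -3 -3  2]
  I: [ 1  0  2 -1  0 -2  2 -1]
RREF → pivots at {i,m} ⇒ r = 2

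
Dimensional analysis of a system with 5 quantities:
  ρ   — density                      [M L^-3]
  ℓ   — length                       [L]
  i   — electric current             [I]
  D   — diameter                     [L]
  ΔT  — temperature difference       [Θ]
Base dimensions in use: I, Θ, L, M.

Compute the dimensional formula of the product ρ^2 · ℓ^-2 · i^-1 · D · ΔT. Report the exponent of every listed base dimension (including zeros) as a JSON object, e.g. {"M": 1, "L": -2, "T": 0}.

{"I": -1, "Θ": 1, "L": -7, "M": 2}

Exponent matrix [I,Θ,L,M] × [ρ,ℓ,i,D,ΔT]:
  I: [ 0  0  1  0  0]
  Θ: [ 0  0  0  0  1]
  L: [-3  1  0  1  0]
  M: [ 1  0  0  0  0]
  [I]: (2)·0+(-2)·0+(-1)·1+(1)·0+(1)·0 = -1
  [Θ]: (2)·0+(-2)·0+(-1)·0+(1)·0+(1)·1 = 1
  [L]: (2)·-3+(-2)·1+(-1)·0+(1)·1+(1)·0 = -7
  [M]: (2)·1+(-2)·0+(-1)·0+(1)·0+(1)·0 = 2
⇒ I^-1 Θ L^-7 M^2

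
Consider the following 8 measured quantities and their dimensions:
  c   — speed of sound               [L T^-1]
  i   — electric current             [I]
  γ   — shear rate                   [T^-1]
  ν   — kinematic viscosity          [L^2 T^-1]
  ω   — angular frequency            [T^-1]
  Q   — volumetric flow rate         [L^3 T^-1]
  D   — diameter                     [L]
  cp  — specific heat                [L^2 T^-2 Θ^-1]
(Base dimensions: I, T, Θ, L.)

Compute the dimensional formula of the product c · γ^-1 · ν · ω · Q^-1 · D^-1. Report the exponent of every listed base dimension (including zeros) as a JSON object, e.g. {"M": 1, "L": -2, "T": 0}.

Write exponents as rows I,T,Θ,L / cols c,i,γ,ν,ω,Q,D,cp:
  I: [ 0  1  0  0  0  0  0  0]
  T: [-1  0 -1 -1 -1 -1  0 -2]
  Θ: [ 0  0  0  0  0  0  0 -1]
  L: [ 1  0  0  2  0  3  1  2]
  [I]: (1)·0+(-1)·0+(1)·0+(1)·0+(-1)·0+(-1)·0 = 0
  [T]: (1)·-1+(-1)·-1+(1)·-1+(1)·-1+(-1)·-1+(-1)·0 = -1
  [Θ]: (1)·0+(-1)·0+(1)·0+(1)·0+(-1)·0+(-1)·0 = 0
  [L]: (1)·1+(-1)·0+(1)·2+(1)·0+(-1)·3+(-1)·1 = -1
⇒ T^-1 L^-1

{"I": 0, "T": -1, "Θ": 0, "L": -1}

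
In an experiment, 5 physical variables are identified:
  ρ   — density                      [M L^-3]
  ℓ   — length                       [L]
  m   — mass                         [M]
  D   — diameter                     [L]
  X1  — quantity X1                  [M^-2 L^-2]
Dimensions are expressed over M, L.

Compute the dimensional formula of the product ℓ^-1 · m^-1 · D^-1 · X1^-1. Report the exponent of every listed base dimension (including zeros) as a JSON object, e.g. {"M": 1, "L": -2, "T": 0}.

{"M": 1, "L": 0}

Dimensional matrix (M×L by ρ×ℓ×m×D×X1):
  M: [ 1  0  1  0 -2]
  L: [-3  1  0  1 -2]
  [M]: (-1)·0+(-1)·1+(-1)·0+(-1)·-2 = 1
  [L]: (-1)·1+(-1)·0+(-1)·1+(-1)·-2 = 0
⇒ M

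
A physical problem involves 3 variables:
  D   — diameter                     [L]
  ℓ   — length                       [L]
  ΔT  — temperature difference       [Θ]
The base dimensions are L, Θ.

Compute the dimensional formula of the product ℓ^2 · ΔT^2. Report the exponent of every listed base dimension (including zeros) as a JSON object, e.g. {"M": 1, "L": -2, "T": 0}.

{"L": 2, "Θ": 2}

Write exponents as rows L,Θ / cols D,ℓ,ΔT:
  L: [ 1  1  0]
  Θ: [ 0  0  1]
  [L]: (2)·1+(2)·0 = 2
  [Θ]: (2)·0+(2)·1 = 2
⇒ L^2 Θ^2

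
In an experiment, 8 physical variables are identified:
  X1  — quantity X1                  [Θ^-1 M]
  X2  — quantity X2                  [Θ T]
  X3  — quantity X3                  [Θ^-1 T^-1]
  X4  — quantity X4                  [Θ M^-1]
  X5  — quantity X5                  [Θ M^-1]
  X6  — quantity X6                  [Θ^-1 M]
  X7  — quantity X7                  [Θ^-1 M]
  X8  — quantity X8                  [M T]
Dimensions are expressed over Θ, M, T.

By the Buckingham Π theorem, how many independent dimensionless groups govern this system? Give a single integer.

Write exponents as rows Θ,M,T / cols X1,X2,X3,X4,X5,X6,X7,X8:
  Θ: [-1  1 -1  1  1 -1 -1  0]
  M: [ 1  0  0 -1 -1  1  1  1]
  T: [ 0  1 -1  0  0  0  0  1]
RREF → pivots at {X1,X2} ⇒ r = 2
8 vars − rank 2 = 6 Π groups

6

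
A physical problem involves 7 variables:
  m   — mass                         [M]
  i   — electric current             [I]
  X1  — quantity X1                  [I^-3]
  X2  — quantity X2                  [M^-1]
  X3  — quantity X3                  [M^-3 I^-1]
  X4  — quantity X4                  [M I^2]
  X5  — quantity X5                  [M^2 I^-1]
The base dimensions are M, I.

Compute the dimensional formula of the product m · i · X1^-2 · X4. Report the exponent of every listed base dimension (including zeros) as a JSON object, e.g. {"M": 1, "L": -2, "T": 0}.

{"M": 2, "I": 9}

Dimensional matrix (M×I by m×i×X1×X2×X3×X4×X5):
  M: [ 1  0  0 -1 -3  1  2]
  I: [ 0  1 -3  0 -1  2 -1]
  [M]: (1)·1+(1)·0+(-2)·0+(1)·1 = 2
  [I]: (1)·0+(1)·1+(-2)·-3+(1)·2 = 9
⇒ M^2 I^9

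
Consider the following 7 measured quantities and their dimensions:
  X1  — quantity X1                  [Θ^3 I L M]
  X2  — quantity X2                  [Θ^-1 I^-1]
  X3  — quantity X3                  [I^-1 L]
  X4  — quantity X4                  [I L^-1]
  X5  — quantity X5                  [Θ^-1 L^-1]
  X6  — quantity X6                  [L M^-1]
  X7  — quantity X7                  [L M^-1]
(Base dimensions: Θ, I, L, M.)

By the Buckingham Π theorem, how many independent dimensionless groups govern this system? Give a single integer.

Dimensional matrix (Θ×I×L×M by X1×X2×X3×X4×X5×X6×X7):
  Θ: [ 3 -1  0  0 -1  0  0]
  I: [ 1 -1 -1  1  0  0  0]
  L: [ 1  0  1 -1 -1  1  1]
  M: [ 1  0  0  0  0 -1 -1]
Echelon form has 3 nonzero rows (pivots: X1,X2,X3)
7 vars − rank 3 = 4 Π groups

4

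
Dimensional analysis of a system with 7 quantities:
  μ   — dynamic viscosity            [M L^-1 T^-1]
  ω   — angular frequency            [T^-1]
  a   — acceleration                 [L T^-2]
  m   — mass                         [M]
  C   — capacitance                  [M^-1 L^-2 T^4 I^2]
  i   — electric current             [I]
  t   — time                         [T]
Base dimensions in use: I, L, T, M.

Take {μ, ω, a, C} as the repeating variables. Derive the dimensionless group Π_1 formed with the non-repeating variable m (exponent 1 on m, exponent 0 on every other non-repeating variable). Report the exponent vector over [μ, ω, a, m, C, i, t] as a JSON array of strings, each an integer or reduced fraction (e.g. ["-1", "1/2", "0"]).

Write exponents as rows I,L,T,M / cols μ,ω,a,m,C,i,t:
  I: [ 0  0  0  0  2  1  0]
  L: [-1  0  1  0 -2  0  0]
  T: [-1 -1 -2  0  4  0  1]
  M: [ 1  0  0  1 -1  0  0]
RREF → pivots at {μ,ω,a,C} ⇒ r = 4
Repeat: μ,ω,a,C; free: m,i,t
RREF:
  r0: [   1    0    0    1    0  1/2    0]
  r1: [   0    1    0   -3    0 -3/2   -1]
  r2: [   0    0    1    1    0  3/2    0]
  r3: [   0    0    0    0    1  1/2    0]
Fix exponent of m at 1, i at 0, t at 0; solve each RREF row for its pivot's exponent:
  r0: exp(μ) + (1)·1 = 0 ⇒ exp(μ) = -1
  r1: exp(ω) + (-3)·1 = 0 ⇒ exp(ω) = 3
  r2: exp(a) + (1)·1 = 0 ⇒ exp(a) = -1
  r3: exp(C) + (0)·1 = 0 ⇒ exp(C) = 0
Π_1 = μ^-1 · ω^3 · a^-1 · m

["-1", "3", "-1", "1", "0", "0", "0"]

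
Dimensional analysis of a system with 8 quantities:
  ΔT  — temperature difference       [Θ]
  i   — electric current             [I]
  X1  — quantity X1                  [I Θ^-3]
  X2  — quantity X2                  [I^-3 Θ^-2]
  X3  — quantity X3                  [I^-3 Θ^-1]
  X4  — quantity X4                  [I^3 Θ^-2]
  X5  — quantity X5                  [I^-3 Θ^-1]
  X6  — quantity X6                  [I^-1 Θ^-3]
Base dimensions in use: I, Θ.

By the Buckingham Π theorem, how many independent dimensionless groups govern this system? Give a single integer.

6

Dimensional matrix (I×Θ by ΔT×i×X1×X2×X3×X4×X5×X6):
  I: [ 0  1  1 -3 -3  3 -3 -1]
  Θ: [ 1  0 -3 -2 -1 -2 -1 -3]
RREF → pivots at {ΔT,i} ⇒ r = 2
n=8, r=2 ⇒ 6 dimensionless groups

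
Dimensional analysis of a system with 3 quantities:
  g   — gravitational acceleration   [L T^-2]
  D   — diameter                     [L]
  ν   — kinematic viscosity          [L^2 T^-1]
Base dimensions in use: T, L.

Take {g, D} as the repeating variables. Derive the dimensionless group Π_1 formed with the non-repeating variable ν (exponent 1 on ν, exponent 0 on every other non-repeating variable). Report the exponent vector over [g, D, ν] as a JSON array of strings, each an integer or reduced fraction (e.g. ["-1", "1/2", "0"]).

["-1/2", "-3/2", "1"]

Dimensional matrix (T×L by g×D×ν):
  T: [-2  0 -1]
  L: [ 1  1  2]
Echelon form has 2 nonzero rows (pivots: g,D)
Repeat: g,D; free: ν
RREF:
  r0: [   1    0  1/2]
  r1: [   0    1  3/2]
Fix exponent of ν at 1; solve each RREF row for its pivot's exponent:
  r0: exp(g) + (1/2)·1 = 0 ⇒ exp(g) = -1/2
  r1: exp(D) + (3/2)·1 = 0 ⇒ exp(D) = -3/2
Π_1 = g^(-1/2) · D^(-3/2) · ν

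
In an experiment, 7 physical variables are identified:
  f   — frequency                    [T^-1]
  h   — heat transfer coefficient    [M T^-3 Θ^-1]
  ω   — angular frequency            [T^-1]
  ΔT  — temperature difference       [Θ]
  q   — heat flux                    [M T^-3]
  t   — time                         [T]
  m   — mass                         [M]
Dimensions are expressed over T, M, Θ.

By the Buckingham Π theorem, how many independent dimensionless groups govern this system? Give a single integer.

4

Write exponents as rows T,M,Θ / cols f,h,ω,ΔT,q,t,m:
  T: [-1 -3 -1  0 -3  1  0]
  M: [ 0  1  0  0  1  0  1]
  Θ: [ 0 -1  0  1  0  0  0]
Row reduction gives pivot columns f,h,ΔT; rank = 3
n=7, r=3 ⇒ 4 dimensionless groups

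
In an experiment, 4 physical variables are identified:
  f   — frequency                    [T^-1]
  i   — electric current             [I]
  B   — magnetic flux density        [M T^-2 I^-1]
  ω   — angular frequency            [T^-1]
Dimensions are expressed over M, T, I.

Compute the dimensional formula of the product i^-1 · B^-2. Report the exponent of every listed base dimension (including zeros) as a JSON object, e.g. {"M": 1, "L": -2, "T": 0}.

{"M": -2, "T": 4, "I": 1}

Exponent matrix [M,T,I] × [f,i,B,ω]:
  M: [ 0  0  1  0]
  T: [-1  0 -2 -1]
  I: [ 0  1 -1  0]
  [M]: (-1)·0+(-2)·1 = -2
  [T]: (-1)·0+(-2)·-2 = 4
  [I]: (-1)·1+(-2)·-1 = 1
⇒ M^-2 T^4 I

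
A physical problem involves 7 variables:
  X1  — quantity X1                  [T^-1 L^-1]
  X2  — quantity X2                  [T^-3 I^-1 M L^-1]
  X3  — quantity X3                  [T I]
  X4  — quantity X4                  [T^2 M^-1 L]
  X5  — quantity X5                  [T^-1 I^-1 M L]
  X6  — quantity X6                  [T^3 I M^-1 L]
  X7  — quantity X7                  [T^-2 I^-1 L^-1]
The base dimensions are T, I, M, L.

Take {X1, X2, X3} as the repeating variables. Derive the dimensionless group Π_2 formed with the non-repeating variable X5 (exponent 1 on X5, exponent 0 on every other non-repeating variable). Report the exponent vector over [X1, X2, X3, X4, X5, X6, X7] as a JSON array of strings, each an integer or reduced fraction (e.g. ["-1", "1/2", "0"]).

Dimensional matrix (T×I×M×L by X1×X2×X3×X4×X5×X6×X7):
  T: [-1 -3  1  2 -1  3 -2]
  I: [ 0 -1  1  0 -1  1 -1]
  M: [ 0  1  0 -1  1 -1  0]
  L: [-1 -1  0  1  1  1 -1]
Echelon form has 3 nonzero rows (pivots: X1,X2,X3)
Pivot set = {X1,X2,X3}, free = {X4,X5,X6,X7}
RREF:
  r0: [   1    0    0    0   -2    0    1]
  r1: [   0    1    0   -1    1   -1    0]
  r2: [   0    0    1   -1    0    0   -1]
  r3: [   0    0    0    0    0    0    0]
Fix exponent of X5 at 1, X4 at 0, X6 at 0, X7 at 0; solve each RREF row for its pivot's exponent:
  r0: exp(X1) + (-2)·1 = 0 ⇒ exp(X1) = 2
  r1: exp(X2) + (1)·1 = 0 ⇒ exp(X2) = -1
  r2: exp(X3) + (0)·1 = 0 ⇒ exp(X3) = 0
Π_2 = X1^2 · X2^-1 · X5

["2", "-1", "0", "0", "1", "0", "0"]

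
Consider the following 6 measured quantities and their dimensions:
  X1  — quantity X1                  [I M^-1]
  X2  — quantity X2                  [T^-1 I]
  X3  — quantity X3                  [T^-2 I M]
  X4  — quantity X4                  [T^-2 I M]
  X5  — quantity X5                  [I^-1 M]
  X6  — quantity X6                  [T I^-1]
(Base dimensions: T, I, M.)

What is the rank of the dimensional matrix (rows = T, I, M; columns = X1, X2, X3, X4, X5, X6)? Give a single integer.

Write exponents as rows T,I,M / cols X1,X2,X3,X4,X5,X6:
  T: [ 0 -1 -2 -2  0  1]
  I: [ 1  1  1  1 -1 -1]
  M: [-1  0  1  1  1  0]
RREF → pivots at {X1,X2} ⇒ r = 2

2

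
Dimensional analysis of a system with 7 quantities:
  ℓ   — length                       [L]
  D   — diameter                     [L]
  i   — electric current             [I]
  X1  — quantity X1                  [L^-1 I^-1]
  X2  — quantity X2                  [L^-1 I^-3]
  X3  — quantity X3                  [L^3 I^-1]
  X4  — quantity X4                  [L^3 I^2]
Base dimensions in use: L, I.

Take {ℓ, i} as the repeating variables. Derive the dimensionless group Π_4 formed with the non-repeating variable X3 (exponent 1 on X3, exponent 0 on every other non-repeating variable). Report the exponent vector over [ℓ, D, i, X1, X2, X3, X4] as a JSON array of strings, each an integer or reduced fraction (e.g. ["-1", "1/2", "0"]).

["-3", "0", "1", "0", "0", "1", "0"]

Exponent matrix [L,I] × [ℓ,D,i,X1,X2,X3,X4]:
  L: [ 1  1  0 -1 -1  3  3]
  I: [ 0  0  1 -1 -3 -1  2]
RREF → pivots at {ℓ,i} ⇒ r = 2
Repeat: ℓ,i; free: D,X1,X2,X3,X4
RREF:
  r0: [   1    1    0   -1   -1    3    3]
  r1: [   0    0    1   -1   -3   -1    2]
Fix exponent of X3 at 1, D at 0, X1 at 0, X2 at 0, X4 at 0; solve each RREF row for its pivot's exponent:
  r0: exp(ℓ) + (3)·1 = 0 ⇒ exp(ℓ) = -3
  r1: exp(i) + (-1)·1 = 0 ⇒ exp(i) = 1
Π_4 = ℓ^-3 · i · X3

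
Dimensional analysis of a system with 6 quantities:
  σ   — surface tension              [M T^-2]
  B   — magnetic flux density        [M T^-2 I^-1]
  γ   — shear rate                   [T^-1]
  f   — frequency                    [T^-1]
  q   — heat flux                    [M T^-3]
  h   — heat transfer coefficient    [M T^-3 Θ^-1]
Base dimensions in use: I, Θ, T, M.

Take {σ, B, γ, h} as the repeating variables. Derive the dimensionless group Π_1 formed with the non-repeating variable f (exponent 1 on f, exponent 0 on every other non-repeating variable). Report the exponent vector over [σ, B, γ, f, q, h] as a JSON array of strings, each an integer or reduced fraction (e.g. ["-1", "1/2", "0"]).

Exponent matrix [I,Θ,T,M] × [σ,B,γ,f,q,h]:
  I: [ 0 -1  0  0  0  0]
  Θ: [ 0  0  0  0  0 -1]
  T: [-2 -2 -1 -1 -3 -3]
  M: [ 1  1  0  0  1  1]
Row reduction gives pivot columns σ,B,γ,h; rank = 4
Pivot set = {σ,B,γ,h}, free = {f,q}
RREF:
  r0: [   1    0    0    0    1    0]
  r1: [   0    1    0    0    0    0]
  r2: [   0    0    1    1    1    0]
  r3: [   0    0    0    0    0    1]
Fix exponent of f at 1, q at 0; solve each RREF row for its pivot's exponent:
  r0: exp(σ) + (0)·1 = 0 ⇒ exp(σ) = 0
  r1: exp(B) + (0)·1 = 0 ⇒ exp(B) = 0
  r2: exp(γ) + (1)·1 = 0 ⇒ exp(γ) = -1
  r3: exp(h) + (0)·1 = 0 ⇒ exp(h) = 0
Π_1 = γ^-1 · f

["0", "0", "-1", "1", "0", "0"]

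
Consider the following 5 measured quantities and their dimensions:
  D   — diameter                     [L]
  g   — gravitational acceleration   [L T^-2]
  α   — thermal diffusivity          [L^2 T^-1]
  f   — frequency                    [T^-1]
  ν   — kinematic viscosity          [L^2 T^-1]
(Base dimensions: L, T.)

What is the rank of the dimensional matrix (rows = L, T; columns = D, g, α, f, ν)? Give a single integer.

Write exponents as rows L,T / cols D,g,α,f,ν:
  L: [ 1  1  2  0  2]
  T: [ 0 -2 -1 -1 -1]
Echelon form has 2 nonzero rows (pivots: D,g)

2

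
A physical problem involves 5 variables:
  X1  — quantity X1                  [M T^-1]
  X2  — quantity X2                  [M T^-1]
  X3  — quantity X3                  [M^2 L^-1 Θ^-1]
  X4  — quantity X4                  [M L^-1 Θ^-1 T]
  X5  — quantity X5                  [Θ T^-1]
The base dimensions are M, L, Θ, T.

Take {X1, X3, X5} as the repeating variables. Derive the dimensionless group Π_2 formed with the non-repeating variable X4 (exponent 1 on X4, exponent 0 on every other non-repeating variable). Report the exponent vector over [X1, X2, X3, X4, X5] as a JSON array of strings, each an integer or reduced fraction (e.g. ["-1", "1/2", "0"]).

["1", "0", "-1", "1", "0"]

Write exponents as rows M,L,Θ,T / cols X1,X2,X3,X4,X5:
  M: [ 1  1  2  1  0]
  L: [ 0  0 -1 -1  0]
  Θ: [ 0  0 -1 -1  1]
  T: [-1 -1  0  1 -1]
Row reduction gives pivot columns X1,X3,X5; rank = 3
Repeat: X1,X3,X5; free: X2,X4
RREF:
  r0: [   1    1    0   -1    0]
  r1: [   0    0    1    1    0]
  r2: [   0    0    0    0    1]
  r3: [   0    0    0    0    0]
Fix exponent of X4 at 1, X2 at 0; solve each RREF row for its pivot's exponent:
  r0: exp(X1) + (-1)·1 = 0 ⇒ exp(X1) = 1
  r1: exp(X3) + (1)·1 = 0 ⇒ exp(X3) = -1
  r2: exp(X5) + (0)·1 = 0 ⇒ exp(X5) = 0
Π_2 = X1 · X3^-1 · X4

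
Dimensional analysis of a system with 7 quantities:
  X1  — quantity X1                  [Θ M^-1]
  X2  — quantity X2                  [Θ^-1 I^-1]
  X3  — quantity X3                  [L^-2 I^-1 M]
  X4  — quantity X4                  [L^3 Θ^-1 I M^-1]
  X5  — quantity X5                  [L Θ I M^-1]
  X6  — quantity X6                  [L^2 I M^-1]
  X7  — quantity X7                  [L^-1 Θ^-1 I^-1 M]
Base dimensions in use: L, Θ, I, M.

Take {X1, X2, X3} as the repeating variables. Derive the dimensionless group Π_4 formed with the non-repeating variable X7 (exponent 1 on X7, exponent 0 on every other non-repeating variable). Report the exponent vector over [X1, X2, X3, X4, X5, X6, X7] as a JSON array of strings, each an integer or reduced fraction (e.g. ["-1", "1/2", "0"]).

Exponent matrix [L,Θ,I,M] × [X1,X2,X3,X4,X5,X6,X7]:
  L: [ 0  0 -2  3  1  2 -1]
  Θ: [ 1 -1  0 -1  1  0 -1]
  I: [ 0 -1 -1  1  1  1 -1]
  M: [-1  0  1 -1 -1 -1  1]
Echelon form has 3 nonzero rows (pivots: X1,X2,X3)
Pivot set = {X1,X2,X3}, free = {X4,X5,X6,X7}
RREF:
  r0: [   1    0    0 -1/2  1/2    0 -1/2]
  r1: [   0    1    0  1/2 -1/2    0  1/2]
  r2: [   0    0    1 -3/2 -1/2   -1  1/2]
  r3: [   0    0    0    0    0    0    0]
Fix exponent of X7 at 1, X4 at 0, X5 at 0, X6 at 0; solve each RREF row for its pivot's exponent:
  r0: exp(X1) + (-1/2)·1 = 0 ⇒ exp(X1) = 1/2
  r1: exp(X2) + (1/2)·1 = 0 ⇒ exp(X2) = -1/2
  r2: exp(X3) + (1/2)·1 = 0 ⇒ exp(X3) = -1/2
Π_4 = X1^(1/2) · X2^(-1/2) · X3^(-1/2) · X7

["1/2", "-1/2", "-1/2", "0", "0", "0", "1"]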